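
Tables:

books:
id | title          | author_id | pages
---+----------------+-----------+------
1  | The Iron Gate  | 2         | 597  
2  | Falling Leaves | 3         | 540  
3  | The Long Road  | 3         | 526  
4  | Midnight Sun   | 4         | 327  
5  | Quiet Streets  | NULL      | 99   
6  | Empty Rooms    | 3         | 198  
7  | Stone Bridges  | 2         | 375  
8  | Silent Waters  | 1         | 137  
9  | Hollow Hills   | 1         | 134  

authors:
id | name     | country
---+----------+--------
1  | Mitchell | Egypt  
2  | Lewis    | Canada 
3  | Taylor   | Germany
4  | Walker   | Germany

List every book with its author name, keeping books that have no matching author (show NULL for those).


LEFT JOIN keeps every row from books (the left table); where author_id has no match in authors, the author columns become NULL. Walk through each book:
  - book 1 (The Iron Gate): author_id=2 -> matches Lewis
  - book 2 (Falling Leaves): author_id=3 -> matches Taylor
  - book 3 (The Long Road): author_id=3 -> matches Taylor
  - book 4 (Midnight Sun): author_id=4 -> matches Walker
  - book 5 (Quiet Streets): author_id=NULL, no match -> kept with NULL
  - book 6 (Empty Rooms): author_id=3 -> matches Taylor
  - book 7 (Stone Bridges): author_id=2 -> matches Lewis
  - book 8 (Silent Waters): author_id=1 -> matches Mitchell
  - book 9 (Hollow Hills): author_id=1 -> matches Mitchell
All 9 rows appear; 1 has NULL author.

SQL:
SELECT a.title, b.name AS author
FROM books a
LEFT JOIN authors b ON a.author_id = b.id

Result:
title          | author  
---------------+---------
The Iron Gate  | Lewis   
Falling Leaves | Taylor  
The Long Road  | Taylor  
Midnight Sun   | Walker  
Quiet Streets  | NULL    
Empty Rooms    | Taylor  
Stone Bridges  | Lewis   
Silent Waters  | Mitchell
Hollow Hills   | Mitchell


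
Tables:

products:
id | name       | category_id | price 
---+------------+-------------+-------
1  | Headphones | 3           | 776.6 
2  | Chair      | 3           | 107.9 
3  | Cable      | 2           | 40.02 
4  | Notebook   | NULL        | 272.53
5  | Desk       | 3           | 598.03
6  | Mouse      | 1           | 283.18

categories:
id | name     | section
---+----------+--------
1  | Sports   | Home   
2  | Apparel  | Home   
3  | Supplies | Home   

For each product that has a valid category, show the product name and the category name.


INNER JOIN keeps only products rows whose category_id matches an id in categories. Walk through each product:
  - product 1 (Headphones): category_id=3 -> matches Supplies
  - product 2 (Chair): category_id=3 -> matches Supplies
  - product 3 (Cable): category_id=2 -> matches Apparel
  - product 4 (Notebook): category_id=NULL, no match -> dropped
  - product 5 (Desk): category_id=3 -> matches Supplies
  - product 6 (Mouse): category_id=1 -> matches Sports
So 1 of 6 rows is dropped.

SQL:
SELECT a.name, b.name AS category
FROM products a
INNER JOIN categories b ON a.category_id = b.id

Result:
name       | category
-----------+---------
Headphones | Supplies
Chair      | Supplies
Cable      | Apparel 
Desk       | Supplies
Mouse      | Sports  


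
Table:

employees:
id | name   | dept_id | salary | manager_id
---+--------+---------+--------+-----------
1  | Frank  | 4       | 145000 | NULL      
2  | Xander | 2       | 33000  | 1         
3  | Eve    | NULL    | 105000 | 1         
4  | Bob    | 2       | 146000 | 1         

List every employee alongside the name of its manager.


This is a self-join: employees is joined to a second copy of itself, matching each row's manager_id to another row's id. Use LEFT JOIN so rows with manager_id=NULL are kept.
  - employee 1 (Frank): manager_id=NULL -> NULL
  - employee 2 (Xander): manager_id=1 -> Frank
  - employee 3 (Eve): manager_id=1 -> Frank
  - employee 4 (Bob): manager_id=1 -> Frank

SQL:
SELECT a.name AS item, b.name AS manager
FROM employees a
LEFT JOIN employees b ON a.manager_id = b.id

Result:
item   | manager
-------+--------
Frank  | NULL   
Xander | Frank  
Eve    | Frank  
Bob    | Frank  


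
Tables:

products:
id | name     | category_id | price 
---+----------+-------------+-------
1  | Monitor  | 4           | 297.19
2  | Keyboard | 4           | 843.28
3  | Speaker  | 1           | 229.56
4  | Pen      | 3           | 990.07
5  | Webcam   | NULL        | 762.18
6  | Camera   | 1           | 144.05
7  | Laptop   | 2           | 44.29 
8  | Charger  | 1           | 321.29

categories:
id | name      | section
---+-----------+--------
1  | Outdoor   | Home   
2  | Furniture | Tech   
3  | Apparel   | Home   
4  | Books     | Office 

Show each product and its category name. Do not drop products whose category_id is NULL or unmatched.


LEFT JOIN keeps every row from products (the left table); where category_id has no match in categories, the category columns become NULL. Walk through each product:
  - product 1 (Monitor): category_id=4 -> matches Books
  - product 2 (Keyboard): category_id=4 -> matches Books
  - product 3 (Speaker): category_id=1 -> matches Outdoor
  - product 4 (Pen): category_id=3 -> matches Apparel
  - product 5 (Webcam): category_id=NULL, no match -> kept with NULL
  - product 6 (Camera): category_id=1 -> matches Outdoor
  - product 7 (Laptop): category_id=2 -> matches Furniture
  - product 8 (Charger): category_id=1 -> matches Outdoor
All 8 rows appear; 1 has NULL category.

SQL:
SELECT a.name, b.name AS category
FROM products a
LEFT JOIN categories b ON a.category_id = b.id

Result:
name     | category 
---------+----------
Monitor  | Books    
Keyboard | Books    
Speaker  | Outdoor  
Pen      | Apparel  
Webcam   | NULL     
Camera   | Outdoor  
Laptop   | Furniture
Charger  | Outdoor  


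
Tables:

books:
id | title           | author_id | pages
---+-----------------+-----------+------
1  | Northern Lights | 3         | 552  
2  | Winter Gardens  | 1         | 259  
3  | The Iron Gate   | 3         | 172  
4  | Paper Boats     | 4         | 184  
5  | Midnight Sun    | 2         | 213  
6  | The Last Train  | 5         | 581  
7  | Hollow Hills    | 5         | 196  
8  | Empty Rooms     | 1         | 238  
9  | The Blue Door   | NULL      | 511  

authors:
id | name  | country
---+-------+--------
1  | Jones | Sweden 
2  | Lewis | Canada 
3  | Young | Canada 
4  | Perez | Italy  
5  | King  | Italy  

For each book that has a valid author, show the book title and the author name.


INNER JOIN keeps only books rows whose author_id matches an id in authors. Walk through each book:
  - book 1 (Northern Lights): author_id=3 -> matches Young
  - book 2 (Winter Gardens): author_id=1 -> matches Jones
  - book 3 (The Iron Gate): author_id=3 -> matches Young
  - book 4 (Paper Boats): author_id=4 -> matches Perez
  - book 5 (Midnight Sun): author_id=2 -> matches Lewis
  - book 6 (The Last Train): author_id=5 -> matches King
  - book 7 (Hollow Hills): author_id=5 -> matches King
  - book 8 (Empty Rooms): author_id=1 -> matches Jones
  - book 9 (The Blue Door): author_id=NULL, no match -> dropped
So 1 of 9 rows is dropped.

SQL:
SELECT a.title, b.name AS author
FROM books a
INNER JOIN authors b ON a.author_id = b.id

Result:
title           | author
----------------+-------
Northern Lights | Young 
Winter Gardens  | Jones 
The Iron Gate   | Young 
Paper Boats     | Perez 
Midnight Sun    | Lewis 
The Last Train  | King  
Hollow Hills    | King  
Empty Rooms     | Jones 


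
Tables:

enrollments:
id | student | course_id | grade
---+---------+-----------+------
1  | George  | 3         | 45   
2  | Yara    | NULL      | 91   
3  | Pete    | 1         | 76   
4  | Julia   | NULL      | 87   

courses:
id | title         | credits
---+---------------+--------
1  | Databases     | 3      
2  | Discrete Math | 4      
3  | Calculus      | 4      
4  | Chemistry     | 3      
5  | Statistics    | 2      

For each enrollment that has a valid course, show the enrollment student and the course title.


INNER JOIN keeps only enrollments rows whose course_id matches an id in courses. Walk through each enrollment:
  - enrollment 1 (George): course_id=3 -> matches Calculus
  - enrollment 2 (Yara): course_id=NULL, no match -> dropped
  - enrollment 3 (Pete): course_id=1 -> matches Databases
  - enrollment 4 (Julia): course_id=NULL, no match -> dropped
So 2 of 4 rows are dropped.

SQL:
SELECT a.student, b.title AS course
FROM enrollments a
INNER JOIN courses b ON a.course_id = b.id

Result:
student | course   
--------+----------
George  | Calculus 
Pete    | Databases


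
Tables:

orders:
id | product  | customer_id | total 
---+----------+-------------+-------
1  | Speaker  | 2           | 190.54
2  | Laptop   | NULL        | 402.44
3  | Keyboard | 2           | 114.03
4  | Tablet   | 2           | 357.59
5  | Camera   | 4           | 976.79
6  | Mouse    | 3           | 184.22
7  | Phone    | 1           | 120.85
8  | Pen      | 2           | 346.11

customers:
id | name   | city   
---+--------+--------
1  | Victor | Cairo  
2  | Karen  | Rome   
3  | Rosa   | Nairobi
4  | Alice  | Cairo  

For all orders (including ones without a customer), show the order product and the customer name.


LEFT JOIN keeps every row from orders (the left table); where customer_id has no match in customers, the customer columns become NULL. Walk through each order:
  - order 1 (Speaker): customer_id=2 -> matches Karen
  - order 2 (Laptop): customer_id=NULL, no match -> kept with NULL
  - order 3 (Keyboard): customer_id=2 -> matches Karen
  - order 4 (Tablet): customer_id=2 -> matches Karen
  - order 5 (Camera): customer_id=4 -> matches Alice
  - order 6 (Mouse): customer_id=3 -> matches Rosa
  - order 7 (Phone): customer_id=1 -> matches Victor
  - order 8 (Pen): customer_id=2 -> matches Karen
All 8 rows appear; 1 has NULL customer.

SQL:
SELECT a.product, b.name AS customer
FROM orders a
LEFT JOIN customers b ON a.customer_id = b.id

Result:
product  | customer
---------+---------
Speaker  | Karen   
Laptop   | NULL    
Keyboard | Karen   
Tablet   | Karen   
Camera   | Alice   
Mouse    | Rosa    
Phone    | Victor  
Pen      | Karen   


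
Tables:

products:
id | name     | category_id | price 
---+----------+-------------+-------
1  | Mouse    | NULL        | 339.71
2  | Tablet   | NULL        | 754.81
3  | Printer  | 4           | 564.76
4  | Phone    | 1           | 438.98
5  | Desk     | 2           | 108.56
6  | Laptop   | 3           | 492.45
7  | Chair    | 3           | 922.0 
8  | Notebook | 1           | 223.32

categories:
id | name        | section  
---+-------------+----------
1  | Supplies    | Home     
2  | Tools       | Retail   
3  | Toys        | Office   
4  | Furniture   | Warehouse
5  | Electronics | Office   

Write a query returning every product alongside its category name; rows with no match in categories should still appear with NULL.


LEFT JOIN keeps every row from products (the left table); where category_id has no match in categories, the category columns become NULL. Walk through each product:
  - product 1 (Mouse): category_id=NULL, no match -> kept with NULL
  - product 2 (Tablet): category_id=NULL, no match -> kept with NULL
  - product 3 (Printer): category_id=4 -> matches Furniture
  - product 4 (Phone): category_id=1 -> matches Supplies
  - product 5 (Desk): category_id=2 -> matches Tools
  - product 6 (Laptop): category_id=3 -> matches Toys
  - product 7 (Chair): category_id=3 -> matches Toys
  - product 8 (Notebook): category_id=1 -> matches Supplies
All 8 rows appear; 2 have NULL category.

SQL:
SELECT a.name, b.name AS category
FROM products a
LEFT JOIN categories b ON a.category_id = b.id

Result:
name     | category 
---------+----------
Mouse    | NULL     
Tablet   | NULL     
Printer  | Furniture
Phone    | Supplies 
Desk     | Tools    
Laptop   | Toys     
Chair    | Toys     
Notebook | Supplies 


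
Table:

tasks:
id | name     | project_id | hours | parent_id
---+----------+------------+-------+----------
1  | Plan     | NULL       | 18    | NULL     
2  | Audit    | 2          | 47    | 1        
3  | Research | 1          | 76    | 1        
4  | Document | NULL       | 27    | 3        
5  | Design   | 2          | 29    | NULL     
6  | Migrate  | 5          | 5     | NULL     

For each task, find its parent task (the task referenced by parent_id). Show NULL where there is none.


This is a self-join: tasks is joined to a second copy of itself, matching each row's parent_id to another row's id. Use LEFT JOIN so rows with parent_id=NULL are kept.
  - task 1 (Plan): parent_id=NULL -> NULL
  - task 2 (Audit): parent_id=1 -> Plan
  - task 3 (Research): parent_id=1 -> Plan
  - task 4 (Document): parent_id=3 -> Research
  - task 5 (Design): parent_id=NULL -> NULL
  - task 6 (Migrate): parent_id=NULL -> NULL

SQL:
SELECT a.name AS item, b.name AS parent
FROM tasks a
LEFT JOIN tasks b ON a.parent_id = b.id

Result:
item     | parent  
---------+---------
Plan     | NULL    
Audit    | Plan    
Research | Plan    
Document | Research
Design   | NULL    
Migrate  | NULL    


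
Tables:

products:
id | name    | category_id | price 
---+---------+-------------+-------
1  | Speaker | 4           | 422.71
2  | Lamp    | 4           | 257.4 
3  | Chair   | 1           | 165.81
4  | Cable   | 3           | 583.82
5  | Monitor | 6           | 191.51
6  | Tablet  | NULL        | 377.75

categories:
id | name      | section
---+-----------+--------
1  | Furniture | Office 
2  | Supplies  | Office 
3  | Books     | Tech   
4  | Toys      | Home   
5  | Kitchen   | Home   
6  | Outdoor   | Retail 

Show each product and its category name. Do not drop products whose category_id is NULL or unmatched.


LEFT JOIN keeps every row from products (the left table); where category_id has no match in categories, the category columns become NULL. Walk through each product:
  - product 1 (Speaker): category_id=4 -> matches Toys
  - product 2 (Lamp): category_id=4 -> matches Toys
  - product 3 (Chair): category_id=1 -> matches Furniture
  - product 4 (Cable): category_id=3 -> matches Books
  - product 5 (Monitor): category_id=6 -> matches Outdoor
  - product 6 (Tablet): category_id=NULL, no match -> kept with NULL
All 6 rows appear; 1 has NULL category.

SQL:
SELECT a.name, b.name AS category
FROM products a
LEFT JOIN categories b ON a.category_id = b.id

Result:
name    | category 
--------+----------
Speaker | Toys     
Lamp    | Toys     
Chair   | Furniture
Cable   | Books    
Monitor | Outdoor  
Tablet  | NULL     


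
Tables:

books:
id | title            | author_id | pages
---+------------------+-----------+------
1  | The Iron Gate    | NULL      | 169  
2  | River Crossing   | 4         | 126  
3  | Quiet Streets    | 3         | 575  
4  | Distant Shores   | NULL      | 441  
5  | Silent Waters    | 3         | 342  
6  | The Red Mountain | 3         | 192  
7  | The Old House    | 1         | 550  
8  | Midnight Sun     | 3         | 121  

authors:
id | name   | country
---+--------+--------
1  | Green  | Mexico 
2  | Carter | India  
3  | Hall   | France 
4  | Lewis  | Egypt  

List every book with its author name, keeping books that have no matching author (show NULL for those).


LEFT JOIN keeps every row from books (the left table); where author_id has no match in authors, the author columns become NULL. Walk through each book:
  - book 1 (The Iron Gate): author_id=NULL, no match -> kept with NULL
  - book 2 (River Crossing): author_id=4 -> matches Lewis
  - book 3 (Quiet Streets): author_id=3 -> matches Hall
  - book 4 (Distant Shores): author_id=NULL, no match -> kept with NULL
  - book 5 (Silent Waters): author_id=3 -> matches Hall
  - book 6 (The Red Mountain): author_id=3 -> matches Hall
  - book 7 (The Old House): author_id=1 -> matches Green
  - book 8 (Midnight Sun): author_id=3 -> matches Hall
All 8 rows appear; 2 have NULL author.

SQL:
SELECT a.title, b.name AS author
FROM books a
LEFT JOIN authors b ON a.author_id = b.id

Result:
title            | author
-----------------+-------
The Iron Gate    | NULL  
River Crossing   | Lewis 
Quiet Streets    | Hall  
Distant Shores   | NULL  
Silent Waters    | Hall  
The Red Mountain | Hall  
The Old House    | Green 
Midnight Sun     | Hall  


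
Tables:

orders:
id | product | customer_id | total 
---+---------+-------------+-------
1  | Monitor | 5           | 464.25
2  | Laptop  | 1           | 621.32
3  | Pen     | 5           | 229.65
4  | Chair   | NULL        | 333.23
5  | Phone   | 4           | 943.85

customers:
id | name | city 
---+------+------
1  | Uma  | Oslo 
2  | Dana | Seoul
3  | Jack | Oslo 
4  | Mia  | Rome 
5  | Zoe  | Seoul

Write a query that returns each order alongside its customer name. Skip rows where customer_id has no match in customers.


INNER JOIN keeps only orders rows whose customer_id matches an id in customers. Walk through each order:
  - order 1 (Monitor): customer_id=5 -> matches Zoe
  - order 2 (Laptop): customer_id=1 -> matches Uma
  - order 3 (Pen): customer_id=5 -> matches Zoe
  - order 4 (Chair): customer_id=NULL, no match -> dropped
  - order 5 (Phone): customer_id=4 -> matches Mia
So 1 of 5 rows is dropped.

SQL:
SELECT a.product, b.name AS customer
FROM orders a
INNER JOIN customers b ON a.customer_id = b.id

Result:
product | customer
--------+---------
Monitor | Zoe     
Laptop  | Uma     
Pen     | Zoe     
Phone   | Mia     


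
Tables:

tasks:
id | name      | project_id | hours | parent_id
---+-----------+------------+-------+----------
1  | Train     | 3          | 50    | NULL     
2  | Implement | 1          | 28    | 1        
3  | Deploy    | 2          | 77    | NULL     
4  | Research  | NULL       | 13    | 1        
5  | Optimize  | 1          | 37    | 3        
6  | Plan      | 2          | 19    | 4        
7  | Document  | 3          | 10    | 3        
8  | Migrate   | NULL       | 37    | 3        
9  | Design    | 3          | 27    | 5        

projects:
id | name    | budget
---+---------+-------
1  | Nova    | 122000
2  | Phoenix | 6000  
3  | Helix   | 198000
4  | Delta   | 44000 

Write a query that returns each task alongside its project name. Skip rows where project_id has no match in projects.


INNER JOIN keeps only tasks rows whose project_id matches an id in projects. Walk through each task:
  - task 1 (Train): project_id=3 -> matches Helix
  - task 2 (Implement): project_id=1 -> matches Nova
  - task 3 (Deploy): project_id=2 -> matches Phoenix
  - task 4 (Research): project_id=NULL, no match -> dropped
  - task 5 (Optimize): project_id=1 -> matches Nova
  - task 6 (Plan): project_id=2 -> matches Phoenix
  - task 7 (Document): project_id=3 -> matches Helix
  - task 8 (Migrate): project_id=NULL, no match -> dropped
  - task 9 (Design): project_id=3 -> matches Helix
So 2 of 9 rows are dropped.

SQL:
SELECT a.name, b.name AS project
FROM tasks a
INNER JOIN projects b ON a.project_id = b.id

Result:
name      | project
----------+--------
Train     | Helix  
Implement | Nova   
Deploy    | Phoenix
Optimize  | Nova   
Plan      | Phoenix
Document  | Helix  
Design    | Helix  


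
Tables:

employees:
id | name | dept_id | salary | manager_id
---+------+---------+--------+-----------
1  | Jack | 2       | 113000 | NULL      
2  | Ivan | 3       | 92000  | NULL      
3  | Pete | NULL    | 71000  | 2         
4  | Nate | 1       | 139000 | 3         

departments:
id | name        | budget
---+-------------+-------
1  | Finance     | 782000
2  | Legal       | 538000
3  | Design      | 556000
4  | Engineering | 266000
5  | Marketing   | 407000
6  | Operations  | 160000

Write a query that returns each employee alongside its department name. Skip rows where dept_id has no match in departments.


INNER JOIN keeps only employees rows whose dept_id matches an id in departments. Walk through each employee:
  - employee 1 (Jack): dept_id=2 -> matches Legal
  - employee 2 (Ivan): dept_id=3 -> matches Design
  - employee 3 (Pete): dept_id=NULL, no match -> dropped
  - employee 4 (Nate): dept_id=1 -> matches Finance
So 1 of 4 rows is dropped.

SQL:
SELECT a.name, b.name AS department
FROM employees a
INNER JOIN departments b ON a.dept_id = b.id

Result:
name | department
-----+-----------
Jack | Legal     
Ivan | Design    
Nate | Finance   


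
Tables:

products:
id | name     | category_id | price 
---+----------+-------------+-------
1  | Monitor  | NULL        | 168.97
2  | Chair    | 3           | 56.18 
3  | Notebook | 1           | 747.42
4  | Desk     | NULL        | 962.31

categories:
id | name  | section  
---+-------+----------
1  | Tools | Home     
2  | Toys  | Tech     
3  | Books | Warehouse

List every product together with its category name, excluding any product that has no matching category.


INNER JOIN keeps only products rows whose category_id matches an id in categories. Walk through each product:
  - product 1 (Monitor): category_id=NULL, no match -> dropped
  - product 2 (Chair): category_id=3 -> matches Books
  - product 3 (Notebook): category_id=1 -> matches Tools
  - product 4 (Desk): category_id=NULL, no match -> dropped
So 2 of 4 rows are dropped.

SQL:
SELECT a.name, b.name AS category
FROM products a
INNER JOIN categories b ON a.category_id = b.id

Result:
name     | category
---------+---------
Chair    | Books   
Notebook | Tools   


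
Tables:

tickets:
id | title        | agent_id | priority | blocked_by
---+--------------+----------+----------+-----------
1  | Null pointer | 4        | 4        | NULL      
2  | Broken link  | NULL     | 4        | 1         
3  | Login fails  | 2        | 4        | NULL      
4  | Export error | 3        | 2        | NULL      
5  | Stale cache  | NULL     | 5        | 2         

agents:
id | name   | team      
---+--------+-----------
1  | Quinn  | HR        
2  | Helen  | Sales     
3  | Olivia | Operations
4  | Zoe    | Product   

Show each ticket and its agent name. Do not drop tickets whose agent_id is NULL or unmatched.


LEFT JOIN keeps every row from tickets (the left table); where agent_id has no match in agents, the agent columns become NULL. Walk through each ticket:
  - ticket 1 (Null pointer): agent_id=4 -> matches Zoe
  - ticket 2 (Broken link): agent_id=NULL, no match -> kept with NULL
  - ticket 3 (Login fails): agent_id=2 -> matches Helen
  - ticket 4 (Export error): agent_id=3 -> matches Olivia
  - ticket 5 (Stale cache): agent_id=NULL, no match -> kept with NULL
All 5 rows appear; 2 have NULL agent.

SQL:
SELECT a.title, b.name AS agent
FROM tickets a
LEFT JOIN agents b ON a.agent_id = b.id

Result:
title        | agent 
-------------+-------
Null pointer | Zoe   
Broken link  | NULL  
Login fails  | Helen 
Export error | Olivia
Stale cache  | NULL  


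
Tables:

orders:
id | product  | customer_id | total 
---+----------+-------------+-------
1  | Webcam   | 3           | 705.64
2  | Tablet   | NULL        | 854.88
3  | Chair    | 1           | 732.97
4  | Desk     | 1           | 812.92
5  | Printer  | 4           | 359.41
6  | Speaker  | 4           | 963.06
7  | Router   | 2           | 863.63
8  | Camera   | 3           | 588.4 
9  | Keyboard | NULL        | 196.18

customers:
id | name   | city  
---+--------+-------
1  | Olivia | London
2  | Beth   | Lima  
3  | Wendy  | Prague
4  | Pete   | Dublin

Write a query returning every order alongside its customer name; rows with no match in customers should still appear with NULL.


LEFT JOIN keeps every row from orders (the left table); where customer_id has no match in customers, the customer columns become NULL. Walk through each order:
  - order 1 (Webcam): customer_id=3 -> matches Wendy
  - order 2 (Tablet): customer_id=NULL, no match -> kept with NULL
  - order 3 (Chair): customer_id=1 -> matches Olivia
  - order 4 (Desk): customer_id=1 -> matches Olivia
  - order 5 (Printer): customer_id=4 -> matches Pete
  - order 6 (Speaker): customer_id=4 -> matches Pete
  - order 7 (Router): customer_id=2 -> matches Beth
  - order 8 (Camera): customer_id=3 -> matches Wendy
  - order 9 (Keyboard): customer_id=NULL, no match -> kept with NULL
All 9 rows appear; 2 have NULL customer.

SQL:
SELECT a.product, b.name AS customer
FROM orders a
LEFT JOIN customers b ON a.customer_id = b.id

Result:
product  | customer
---------+---------
Webcam   | Wendy   
Tablet   | NULL    
Chair    | Olivia  
Desk     | Olivia  
Printer  | Pete    
Speaker  | Pete    
Router   | Beth    
Camera   | Wendy   
Keyboard | NULL    


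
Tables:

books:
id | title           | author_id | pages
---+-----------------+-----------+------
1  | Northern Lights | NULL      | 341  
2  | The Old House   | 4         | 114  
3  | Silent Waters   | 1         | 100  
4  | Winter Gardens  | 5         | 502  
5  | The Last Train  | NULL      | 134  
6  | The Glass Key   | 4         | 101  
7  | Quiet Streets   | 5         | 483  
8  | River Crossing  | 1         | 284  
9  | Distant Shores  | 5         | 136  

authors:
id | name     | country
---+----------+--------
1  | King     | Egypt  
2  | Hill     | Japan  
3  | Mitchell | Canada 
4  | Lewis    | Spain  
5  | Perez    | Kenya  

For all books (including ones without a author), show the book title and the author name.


LEFT JOIN keeps every row from books (the left table); where author_id has no match in authors, the author columns become NULL. Walk through each book:
  - book 1 (Northern Lights): author_id=NULL, no match -> kept with NULL
  - book 2 (The Old House): author_id=4 -> matches Lewis
  - book 3 (Silent Waters): author_id=1 -> matches King
  - book 4 (Winter Gardens): author_id=5 -> matches Perez
  - book 5 (The Last Train): author_id=NULL, no match -> kept with NULL
  - book 6 (The Glass Key): author_id=4 -> matches Lewis
  - book 7 (Quiet Streets): author_id=5 -> matches Perez
  - book 8 (River Crossing): author_id=1 -> matches King
  - book 9 (Distant Shores): author_id=5 -> matches Perez
All 9 rows appear; 2 have NULL author.

SQL:
SELECT a.title, b.name AS author
FROM books a
LEFT JOIN authors b ON a.author_id = b.id

Result:
title           | author
----------------+-------
Northern Lights | NULL  
The Old House   | Lewis 
Silent Waters   | King  
Winter Gardens  | Perez 
The Last Train  | NULL  
The Glass Key   | Lewis 
Quiet Streets   | Perez 
River Crossing  | King  
Distant Shores  | Perez 


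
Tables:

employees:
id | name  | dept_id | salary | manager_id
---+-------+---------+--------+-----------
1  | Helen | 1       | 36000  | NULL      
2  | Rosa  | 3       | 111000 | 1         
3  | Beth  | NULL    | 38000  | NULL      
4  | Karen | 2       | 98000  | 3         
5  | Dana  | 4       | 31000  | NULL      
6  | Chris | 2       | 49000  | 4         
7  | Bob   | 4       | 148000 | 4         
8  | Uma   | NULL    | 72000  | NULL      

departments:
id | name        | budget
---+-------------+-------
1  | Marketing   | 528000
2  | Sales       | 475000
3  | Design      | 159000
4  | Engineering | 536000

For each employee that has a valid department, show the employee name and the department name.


INNER JOIN keeps only employees rows whose dept_id matches an id in departments. Walk through each employee:
  - employee 1 (Helen): dept_id=1 -> matches Marketing
  - employee 2 (Rosa): dept_id=3 -> matches Design
  - employee 3 (Beth): dept_id=NULL, no match -> dropped
  - employee 4 (Karen): dept_id=2 -> matches Sales
  - employee 5 (Dana): dept_id=4 -> matches Engineering
  - employee 6 (Chris): dept_id=2 -> matches Sales
  - employee 7 (Bob): dept_id=4 -> matches Engineering
  - employee 8 (Uma): dept_id=NULL, no match -> dropped
So 2 of 8 rows are dropped.

SQL:
SELECT a.name, b.name AS department
FROM employees a
INNER JOIN departments b ON a.dept_id = b.id

Result:
name  | department 
------+------------
Helen | Marketing  
Rosa  | Design     
Karen | Sales      
Dana  | Engineering
Chris | Sales      
Bob   | Engineering


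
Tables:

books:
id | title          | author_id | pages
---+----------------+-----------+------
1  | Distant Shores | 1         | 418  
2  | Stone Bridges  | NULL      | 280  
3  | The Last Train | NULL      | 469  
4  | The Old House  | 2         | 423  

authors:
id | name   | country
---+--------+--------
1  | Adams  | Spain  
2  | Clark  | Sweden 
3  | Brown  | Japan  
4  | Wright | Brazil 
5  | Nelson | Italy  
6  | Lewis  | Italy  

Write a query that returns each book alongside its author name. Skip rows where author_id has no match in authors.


INNER JOIN keeps only books rows whose author_id matches an id in authors. Walk through each book:
  - book 1 (Distant Shores): author_id=1 -> matches Adams
  - book 2 (Stone Bridges): author_id=NULL, no match -> dropped
  - book 3 (The Last Train): author_id=NULL, no match -> dropped
  - book 4 (The Old House): author_id=2 -> matches Clark
So 2 of 4 rows are dropped.

SQL:
SELECT a.title, b.name AS author
FROM books a
INNER JOIN authors b ON a.author_id = b.id

Result:
title          | author
---------------+-------
Distant Shores | Adams 
The Old House  | Clark 


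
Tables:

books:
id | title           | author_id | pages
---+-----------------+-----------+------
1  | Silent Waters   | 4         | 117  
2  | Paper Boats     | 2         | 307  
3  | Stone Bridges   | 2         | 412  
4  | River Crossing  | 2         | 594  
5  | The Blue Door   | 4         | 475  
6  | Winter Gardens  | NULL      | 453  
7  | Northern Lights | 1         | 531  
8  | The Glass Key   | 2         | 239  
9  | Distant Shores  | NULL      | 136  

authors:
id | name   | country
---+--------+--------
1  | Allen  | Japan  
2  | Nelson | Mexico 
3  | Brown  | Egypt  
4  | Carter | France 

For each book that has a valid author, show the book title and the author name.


INNER JOIN keeps only books rows whose author_id matches an id in authors. Walk through each book:
  - book 1 (Silent Waters): author_id=4 -> matches Carter
  - book 2 (Paper Boats): author_id=2 -> matches Nelson
  - book 3 (Stone Bridges): author_id=2 -> matches Nelson
  - book 4 (River Crossing): author_id=2 -> matches Nelson
  - book 5 (The Blue Door): author_id=4 -> matches Carter
  - book 6 (Winter Gardens): author_id=NULL, no match -> dropped
  - book 7 (Northern Lights): author_id=1 -> matches Allen
  - book 8 (The Glass Key): author_id=2 -> matches Nelson
  - book 9 (Distant Shores): author_id=NULL, no match -> dropped
So 2 of 9 rows are dropped.

SQL:
SELECT a.title, b.name AS author
FROM books a
INNER JOIN authors b ON a.author_id = b.id

Result:
title           | author
----------------+-------
Silent Waters   | Carter
Paper Boats     | Nelson
Stone Bridges   | Nelson
River Crossing  | Nelson
The Blue Door   | Carter
Northern Lights | Allen 
The Glass Key   | Nelson


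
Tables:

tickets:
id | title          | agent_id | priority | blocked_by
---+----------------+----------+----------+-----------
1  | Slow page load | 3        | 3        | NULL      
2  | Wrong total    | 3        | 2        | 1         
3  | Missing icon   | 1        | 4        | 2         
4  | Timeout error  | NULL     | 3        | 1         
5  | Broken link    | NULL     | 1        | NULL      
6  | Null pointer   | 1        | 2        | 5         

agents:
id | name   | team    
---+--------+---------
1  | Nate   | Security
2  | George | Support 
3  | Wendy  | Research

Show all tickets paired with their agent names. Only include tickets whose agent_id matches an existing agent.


INNER JOIN keeps only tickets rows whose agent_id matches an id in agents. Walk through each ticket:
  - ticket 1 (Slow page load): agent_id=3 -> matches Wendy
  - ticket 2 (Wrong total): agent_id=3 -> matches Wendy
  - ticket 3 (Missing icon): agent_id=1 -> matches Nate
  - ticket 4 (Timeout error): agent_id=NULL, no match -> dropped
  - ticket 5 (Broken link): agent_id=NULL, no match -> dropped
  - ticket 6 (Null pointer): agent_id=1 -> matches Nate
So 2 of 6 rows are dropped.

SQL:
SELECT a.title, b.name AS agent
FROM tickets a
INNER JOIN agents b ON a.agent_id = b.id

Result:
title          | agent
---------------+------
Slow page load | Wendy
Wrong total    | Wendy
Missing icon   | Nate 
Null pointer   | Nate 


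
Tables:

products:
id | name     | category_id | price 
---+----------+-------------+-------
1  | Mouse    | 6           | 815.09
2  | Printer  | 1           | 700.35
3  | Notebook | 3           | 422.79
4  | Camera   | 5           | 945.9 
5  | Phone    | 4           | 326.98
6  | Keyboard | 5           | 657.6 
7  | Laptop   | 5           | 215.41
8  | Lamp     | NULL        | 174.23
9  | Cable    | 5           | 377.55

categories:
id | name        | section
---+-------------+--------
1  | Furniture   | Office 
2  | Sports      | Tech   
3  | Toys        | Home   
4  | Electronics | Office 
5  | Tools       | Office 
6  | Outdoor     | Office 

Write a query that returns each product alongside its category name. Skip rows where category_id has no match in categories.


INNER JOIN keeps only products rows whose category_id matches an id in categories. Walk through each product:
  - product 1 (Mouse): category_id=6 -> matches Outdoor
  - product 2 (Printer): category_id=1 -> matches Furniture
  - product 3 (Notebook): category_id=3 -> matches Toys
  - product 4 (Camera): category_id=5 -> matches Tools
  - product 5 (Phone): category_id=4 -> matches Electronics
  - product 6 (Keyboard): category_id=5 -> matches Tools
  - product 7 (Laptop): category_id=5 -> matches Tools
  - product 8 (Lamp): category_id=NULL, no match -> dropped
  - product 9 (Cable): category_id=5 -> matches Tools
So 1 of 9 rows is dropped.

SQL:
SELECT a.name, b.name AS category
FROM products a
INNER JOIN categories b ON a.category_id = b.id

Result:
name     | category   
---------+------------
Mouse    | Outdoor    
Printer  | Furniture  
Notebook | Toys       
Camera   | Tools      
Phone    | Electronics
Keyboard | Tools      
Laptop   | Tools      
Cable    | Tools      


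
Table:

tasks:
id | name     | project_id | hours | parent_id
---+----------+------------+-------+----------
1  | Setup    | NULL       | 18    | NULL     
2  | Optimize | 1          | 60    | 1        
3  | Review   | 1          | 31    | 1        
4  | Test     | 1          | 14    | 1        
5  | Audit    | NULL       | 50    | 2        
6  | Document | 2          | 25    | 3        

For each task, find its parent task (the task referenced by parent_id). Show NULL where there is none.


This is a self-join: tasks is joined to a second copy of itself, matching each row's parent_id to another row's id. Use LEFT JOIN so rows with parent_id=NULL are kept.
  - task 1 (Setup): parent_id=NULL -> NULL
  - task 2 (Optimize): parent_id=1 -> Setup
  - task 3 (Review): parent_id=1 -> Setup
  - task 4 (Test): parent_id=1 -> Setup
  - task 5 (Audit): parent_id=2 -> Optimize
  - task 6 (Document): parent_id=3 -> Review

SQL:
SELECT a.name AS item, b.name AS parent
FROM tasks a
LEFT JOIN tasks b ON a.parent_id = b.id

Result:
item     | parent  
---------+---------
Setup    | NULL    
Optimize | Setup   
Review   | Setup   
Test     | Setup   
Audit    | Optimize
Document | Review  


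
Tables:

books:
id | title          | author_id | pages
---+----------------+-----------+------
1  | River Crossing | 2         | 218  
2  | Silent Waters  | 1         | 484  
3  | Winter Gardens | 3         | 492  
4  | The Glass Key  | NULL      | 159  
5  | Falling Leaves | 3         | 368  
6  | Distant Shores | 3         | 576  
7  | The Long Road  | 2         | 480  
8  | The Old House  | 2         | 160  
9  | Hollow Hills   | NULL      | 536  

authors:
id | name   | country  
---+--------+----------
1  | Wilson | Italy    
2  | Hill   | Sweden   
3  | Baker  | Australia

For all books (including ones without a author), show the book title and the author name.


LEFT JOIN keeps every row from books (the left table); where author_id has no match in authors, the author columns become NULL. Walk through each book:
  - book 1 (River Crossing): author_id=2 -> matches Hill
  - book 2 (Silent Waters): author_id=1 -> matches Wilson
  - book 3 (Winter Gardens): author_id=3 -> matches Baker
  - book 4 (The Glass Key): author_id=NULL, no match -> kept with NULL
  - book 5 (Falling Leaves): author_id=3 -> matches Baker
  - book 6 (Distant Shores): author_id=3 -> matches Baker
  - book 7 (The Long Road): author_id=2 -> matches Hill
  - book 8 (The Old House): author_id=2 -> matches Hill
  - book 9 (Hollow Hills): author_id=NULL, no match -> kept with NULL
All 9 rows appear; 2 have NULL author.

SQL:
SELECT a.title, b.name AS author
FROM books a
LEFT JOIN authors b ON a.author_id = b.id

Result:
title          | author
---------------+-------
River Crossing | Hill  
Silent Waters  | Wilson
Winter Gardens | Baker 
The Glass Key  | NULL  
Falling Leaves | Baker 
Distant Shores | Baker 
The Long Road  | Hill  
The Old House  | Hill  
Hollow Hills   | NULL  


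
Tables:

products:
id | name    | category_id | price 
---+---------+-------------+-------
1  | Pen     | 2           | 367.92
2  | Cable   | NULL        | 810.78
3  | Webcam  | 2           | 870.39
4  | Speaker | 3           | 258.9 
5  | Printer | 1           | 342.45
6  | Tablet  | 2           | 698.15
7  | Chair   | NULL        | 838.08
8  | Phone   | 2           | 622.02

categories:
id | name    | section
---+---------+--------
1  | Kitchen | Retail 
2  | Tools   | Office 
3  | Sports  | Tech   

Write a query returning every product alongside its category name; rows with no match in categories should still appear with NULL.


LEFT JOIN keeps every row from products (the left table); where category_id has no match in categories, the category columns become NULL. Walk through each product:
  - product 1 (Pen): category_id=2 -> matches Tools
  - product 2 (Cable): category_id=NULL, no match -> kept with NULL
  - product 3 (Webcam): category_id=2 -> matches Tools
  - product 4 (Speaker): category_id=3 -> matches Sports
  - product 5 (Printer): category_id=1 -> matches Kitchen
  - product 6 (Tablet): category_id=2 -> matches Tools
  - product 7 (Chair): category_id=NULL, no match -> kept with NULL
  - product 8 (Phone): category_id=2 -> matches Tools
All 8 rows appear; 2 have NULL category.

SQL:
SELECT a.name, b.name AS category
FROM products a
LEFT JOIN categories b ON a.category_id = b.id

Result:
name    | category
--------+---------
Pen     | Tools   
Cable   | NULL    
Webcam  | Tools   
Speaker | Sports  
Printer | Kitchen 
Tablet  | Tools   
Chair   | NULL    
Phone   | Tools   


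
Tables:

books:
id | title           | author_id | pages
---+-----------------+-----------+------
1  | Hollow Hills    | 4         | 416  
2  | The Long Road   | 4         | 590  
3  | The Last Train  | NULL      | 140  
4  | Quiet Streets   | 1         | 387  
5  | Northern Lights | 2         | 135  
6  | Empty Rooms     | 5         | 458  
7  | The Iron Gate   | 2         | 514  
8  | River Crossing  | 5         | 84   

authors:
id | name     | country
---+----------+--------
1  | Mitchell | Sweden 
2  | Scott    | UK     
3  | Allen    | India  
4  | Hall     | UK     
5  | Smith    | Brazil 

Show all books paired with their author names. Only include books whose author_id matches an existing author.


INNER JOIN keeps only books rows whose author_id matches an id in authors. Walk through each book:
  - book 1 (Hollow Hills): author_id=4 -> matches Hall
  - book 2 (The Long Road): author_id=4 -> matches Hall
  - book 3 (The Last Train): author_id=NULL, no match -> dropped
  - book 4 (Quiet Streets): author_id=1 -> matches Mitchell
  - book 5 (Northern Lights): author_id=2 -> matches Scott
  - book 6 (Empty Rooms): author_id=5 -> matches Smith
  - book 7 (The Iron Gate): author_id=2 -> matches Scott
  - book 8 (River Crossing): author_id=5 -> matches Smith
So 1 of 8 rows is dropped.

SQL:
SELECT a.title, b.name AS author
FROM books a
INNER JOIN authors b ON a.author_id = b.id

Result:
title           | author  
----------------+---------
Hollow Hills    | Hall    
The Long Road   | Hall    
Quiet Streets   | Mitchell
Northern Lights | Scott   
Empty Rooms     | Smith   
The Iron Gate   | Scott   
River Crossing  | Smith   


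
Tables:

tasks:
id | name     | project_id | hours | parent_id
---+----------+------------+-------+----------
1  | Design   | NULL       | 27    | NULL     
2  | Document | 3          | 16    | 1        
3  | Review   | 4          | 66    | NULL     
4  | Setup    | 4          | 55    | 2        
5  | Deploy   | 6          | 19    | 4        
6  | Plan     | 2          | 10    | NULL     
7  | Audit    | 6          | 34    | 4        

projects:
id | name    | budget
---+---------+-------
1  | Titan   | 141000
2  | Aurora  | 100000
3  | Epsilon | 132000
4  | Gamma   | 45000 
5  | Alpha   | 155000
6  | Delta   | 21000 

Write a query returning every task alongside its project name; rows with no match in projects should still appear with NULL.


LEFT JOIN keeps every row from tasks (the left table); where project_id has no match in projects, the project columns become NULL. Walk through each task:
  - task 1 (Design): project_id=NULL, no match -> kept with NULL
  - task 2 (Document): project_id=3 -> matches Epsilon
  - task 3 (Review): project_id=4 -> matches Gamma
  - task 4 (Setup): project_id=4 -> matches Gamma
  - task 5 (Deploy): project_id=6 -> matches Delta
  - task 6 (Plan): project_id=2 -> matches Aurora
  - task 7 (Audit): project_id=6 -> matches Delta
All 7 rows appear; 1 has NULL project.

SQL:
SELECT a.name, b.name AS project
FROM tasks a
LEFT JOIN projects b ON a.project_id = b.id

Result:
name     | project
---------+--------
Design   | NULL   
Document | Epsilon
Review   | Gamma  
Setup    | Gamma  
Deploy   | Delta  
Plan     | Aurora 
Audit    | Delta  
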